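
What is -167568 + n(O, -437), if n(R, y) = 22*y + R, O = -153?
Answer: -177335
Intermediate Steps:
n(R, y) = R + 22*y
-167568 + n(O, -437) = -167568 + (-153 + 22*(-437)) = -167568 + (-153 - 9614) = -167568 - 9767 = -177335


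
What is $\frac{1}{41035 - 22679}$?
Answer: $\frac{1}{18356} \approx 5.4478 \cdot 10^{-5}$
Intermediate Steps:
$\frac{1}{41035 - 22679} = \frac{1}{18356}$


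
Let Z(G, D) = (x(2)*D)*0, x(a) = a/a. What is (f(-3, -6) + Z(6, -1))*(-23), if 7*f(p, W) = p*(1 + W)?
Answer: -345/7 ≈ -49.286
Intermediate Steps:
x(a) = 1
f(p, W) = p*(1 + W)/7 (f(p, W) = (p*(1 + W))/7 = p*(1 + W)/7)
Z(G, D) = 0 (Z(G, D) = (1*D)*0 = D*0 = 0)
(f(-3, -6) + Z(6, -1))*(-23) = ((⅐)*(-3)*(1 - 6) + 0)*(-23) = ((⅐)*(-3)*(-5) + 0)*(-23) = (15/7 + 0)*(-23) = (15/7)*(-23) = -345/7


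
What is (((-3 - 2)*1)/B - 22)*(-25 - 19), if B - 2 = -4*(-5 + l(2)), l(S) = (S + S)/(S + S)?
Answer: 8822/9 ≈ 980.22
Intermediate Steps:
l(S) = 1 (l(S) = (2*S)/((2*S)) = (2*S)*(1/(2*S)) = 1)
B = 18 (B = 2 - 4*(-5 + 1) = 2 - 4*(-4) = 2 + 16 = 18)
(((-3 - 2)*1)/B - 22)*(-25 - 19) = (((-3 - 2)*1)/18 - 22)*(-25 - 19) = (-5*1*(1/18) - 22)*(-44) = (-5*1/18 - 22)*(-44) = (-5/18 - 22)*(-44) = -401/18*(-44) = 8822/9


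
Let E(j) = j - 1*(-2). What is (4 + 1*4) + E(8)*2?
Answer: 28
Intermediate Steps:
E(j) = 2 + j (E(j) = j + 2 = 2 + j)
(4 + 1*4) + E(8)*2 = (4 + 1*4) + (2 + 8)*2 = (4 + 4) + 10*2 = 8 + 20 = 28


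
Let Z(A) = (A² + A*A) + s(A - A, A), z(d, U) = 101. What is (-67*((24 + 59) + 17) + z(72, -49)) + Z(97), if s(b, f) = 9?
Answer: 12228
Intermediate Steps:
Z(A) = 9 + 2*A² (Z(A) = (A² + A*A) + 9 = (A² + A²) + 9 = 2*A² + 9 = 9 + 2*A²)
(-67*((24 + 59) + 17) + z(72, -49)) + Z(97) = (-67*((24 + 59) + 17) + 101) + (9 + 2*97²) = (-67*(83 + 17) + 101) + (9 + 2*9409) = (-67*100 + 101) + (9 + 18818) = (-6700 + 101) + 18827 = -6599 + 18827 = 12228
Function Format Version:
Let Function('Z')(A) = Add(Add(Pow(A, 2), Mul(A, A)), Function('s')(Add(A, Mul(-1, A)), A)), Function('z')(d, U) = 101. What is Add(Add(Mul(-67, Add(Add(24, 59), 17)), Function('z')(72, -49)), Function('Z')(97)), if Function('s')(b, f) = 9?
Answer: 12228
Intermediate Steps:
Function('Z')(A) = Add(9, Mul(2, Pow(A, 2))) (Function('Z')(A) = Add(Add(Pow(A, 2), Mul(A, A)), 9) = Add(Add(Pow(A, 2), Pow(A, 2)), 9) = Add(Mul(2, Pow(A, 2)), 9) = Add(9, Mul(2, Pow(A, 2))))
Add(Add(Mul(-67, Add(Add(24, 59), 17)), Function('z')(72, -49)), Function('Z')(97)) = Add(Add(Mul(-67, Add(Add(24, 59), 17)), 101), Add(9, Mul(2, Pow(97, 2)))) = Add(Add(Mul(-67, Add(83, 17)), 101), Add(9, Mul(2, 9409))) = Add(Add(Mul(-67, 100), 101), Add(9, 18818)) = Add(Add(-6700, 101), 18827) = Add(-6599, 18827) = 12228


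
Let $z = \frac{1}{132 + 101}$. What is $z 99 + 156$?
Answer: $\frac{36447}{233} \approx 156.42$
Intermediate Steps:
$z = \frac{1}{233} \approx 0.0042918$
$z 99 + 156 = \frac{1}{233} \cdot 99 + 156 = \frac{99}{233} + 156 = \frac{36447}{233}$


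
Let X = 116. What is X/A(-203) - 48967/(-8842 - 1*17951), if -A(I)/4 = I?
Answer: 369562/187551 ≈ 1.9705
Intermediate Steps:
A(I) = -4*I
X/A(-203) - 48967/(-8842 - 1*17951) = 116/((-4*(-203))) - 48967/(-8842 - 1*17951) = 116/812 - 48967/(-8842 - 17951) = 116*(1/812) - 48967/(-26793) = ⅐ - 48967*(-1/26793) = ⅐ + 48967/26793 = 369562/187551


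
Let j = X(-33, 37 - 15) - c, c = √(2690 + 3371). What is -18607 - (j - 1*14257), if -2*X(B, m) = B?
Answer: -8733/2 + √6061 ≈ -4288.6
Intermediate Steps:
X(B, m) = -B/2
c = √6061 ≈ 77.852
j = 33/2 - √6061 (j = -½*(-33) - √6061 = 33/2 - √6061 ≈ -61.352)
-18607 - (j - 1*14257) = -18607 - ((33/2 - √6061) - 1*14257) = -18607 - ((33/2 - √6061) - 14257) = -18607 - (-28481/2 - √6061) = -18607 + (28481/2 + √6061) = -8733/2 + √6061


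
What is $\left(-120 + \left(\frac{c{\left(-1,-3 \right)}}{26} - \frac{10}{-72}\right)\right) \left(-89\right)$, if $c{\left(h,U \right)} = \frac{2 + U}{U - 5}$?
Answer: $\frac{19969019}{1872} \approx 10667.0$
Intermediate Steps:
$c{\left(h,U \right)} = \frac{2 + U}{-5 + U}$
$\left(-120 + \left(\frac{c{\left(-1,-3 \right)}}{26} - \frac{10}{-72}\right)\right) \left(-89\right) = \left(-120 + \left(\frac{\frac{1}{-5 - 3} \left(2 - 3\right)}{26} - \frac{10}{-72}\right)\right) \left(-89\right) = \left(-120 + \left(\frac{1}{-8} \left(-1\right) \frac{1}{26} - - \frac{5}{36}\right)\right) \left(-89\right) = \left(-120 + \left(\left(- \frac{1}{8}\right) \left(-1\right) \frac{1}{26} + \frac{5}{36}\right)\right) \left(-89\right) = \left(-120 + \left(\frac{1}{8} \cdot \frac{1}{26} + \frac{5}{36}\right)\right) \left(-89\right) = \left(-120 + \left(\frac{1}{208} + \frac{5}{36}\right)\right) \left(-89\right) = \left(-120 + \frac{269}{1872}\right) \left(-89\right) = \left(- \frac{224371}{1872}\right) \left(-89\right) = \frac{19969019}{1872}$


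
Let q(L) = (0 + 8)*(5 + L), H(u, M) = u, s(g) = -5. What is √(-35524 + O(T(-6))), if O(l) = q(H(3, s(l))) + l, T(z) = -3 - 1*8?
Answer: I*√35471 ≈ 188.34*I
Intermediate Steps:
T(z) = -11 (T(z) = -3 - 8 = -11)
q(L) = 40 + 8*L (q(L) = 8*(5 + L) = 40 + 8*L)
O(l) = 64 + l (O(l) = (40 + 8*3) + l = (40 + 24) + l = 64 + l)
√(-35524 + O(T(-6))) = √(-35524 + (64 - 11)) = √(-35524 + 53) = √(-35471) = I*√35471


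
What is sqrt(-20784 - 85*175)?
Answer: 13*I*sqrt(211) ≈ 188.84*I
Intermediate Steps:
sqrt(-20784 - 85*175) = sqrt(-20784 - 14875) = sqrt(-35659) = 13*I*sqrt(211)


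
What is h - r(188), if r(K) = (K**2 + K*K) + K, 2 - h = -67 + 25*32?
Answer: -71607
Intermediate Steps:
h = -731 (h = 2 - (-67 + 25*32) = 2 - (-67 + 800) = 2 - 1*733 = 2 - 733 = -731)
r(K) = K + 2*K**2 (r(K) = (K**2 + K**2) + K = 2*K**2 + K = K + 2*K**2)
h - r(188) = -731 - 188*(1 + 2*188) = -731 - 188*(1 + 376) = -731 - 188*377 = -731 - 1*70876 = -731 - 70876 = -71607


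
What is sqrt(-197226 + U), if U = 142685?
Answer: I*sqrt(54541) ≈ 233.54*I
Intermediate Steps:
sqrt(-197226 + U) = sqrt(-197226 + 142685) = sqrt(-54541) = I*sqrt(54541)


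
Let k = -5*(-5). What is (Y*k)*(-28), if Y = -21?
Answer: 14700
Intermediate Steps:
k = 25
(Y*k)*(-28) = -21*25*(-28) = -525*(-28) = 14700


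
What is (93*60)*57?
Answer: 318060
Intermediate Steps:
(93*60)*57 = 5580*57 = 318060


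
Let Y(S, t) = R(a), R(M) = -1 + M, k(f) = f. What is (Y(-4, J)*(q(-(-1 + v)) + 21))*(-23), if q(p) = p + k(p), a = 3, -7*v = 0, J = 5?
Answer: -1058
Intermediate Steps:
v = 0 (v = -1/7*0 = 0)
Y(S, t) = 2 (Y(S, t) = -1 + 3 = 2)
q(p) = 2*p (q(p) = p + p = 2*p)
(Y(-4, J)*(q(-(-1 + v)) + 21))*(-23) = (2*(2*(-(-1 + 0)) + 21))*(-23) = (2*(2*(-1*(-1)) + 21))*(-23) = (2*(2*1 + 21))*(-23) = (2*(2 + 21))*(-23) = (2*23)*(-23) = 46*(-23) = -1058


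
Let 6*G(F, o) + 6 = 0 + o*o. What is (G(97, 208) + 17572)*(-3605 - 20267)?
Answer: -1774763840/3 ≈ -5.9159e+8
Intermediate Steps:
G(F, o) = -1 + o²/6 (G(F, o) = -1 + (0 + o*o)/6 = -1 + (0 + o²)/6 = -1 + o²/6)
(G(97, 208) + 17572)*(-3605 - 20267) = ((-1 + (⅙)*208²) + 17572)*(-3605 - 20267) = ((-1 + (⅙)*43264) + 17572)*(-23872) = ((-1 + 21632/3) + 17572)*(-23872) = (21629/3 + 17572)*(-23872) = (74345/3)*(-23872) = -1774763840/3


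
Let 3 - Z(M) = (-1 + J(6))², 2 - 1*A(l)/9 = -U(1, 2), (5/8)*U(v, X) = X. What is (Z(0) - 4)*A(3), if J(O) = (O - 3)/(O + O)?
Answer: -585/8 ≈ -73.125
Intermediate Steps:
U(v, X) = 8*X/5
J(O) = (-3 + O)/(2*O) (J(O) = (-3 + O)/((2*O)) = (-3 + O)*(1/(2*O)) = (-3 + O)/(2*O))
A(l) = 234/5 (A(l) = 18 - (-9)*(8/5)*2 = 18 - (-9)*16/5 = 18 - 9*(-16/5) = 18 + 144/5 = 234/5)
Z(M) = 39/16 (Z(M) = 3 - (-1 + (½)*(-3 + 6)/6)² = 3 - (-1 + (½)*(⅙)*3)² = 3 - (-1 + ¼)² = 3 - (-¾)² = 3 - 1*9/16 = 3 - 9/16 = 39/16)
(Z(0) - 4)*A(3) = (39/16 - 4)*(234/5) = -25/16*234/5 = -585/8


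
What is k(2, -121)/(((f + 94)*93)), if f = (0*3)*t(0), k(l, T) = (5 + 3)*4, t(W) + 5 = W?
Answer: 16/4371 ≈ 0.0036605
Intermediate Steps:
t(W) = -5 + W
k(l, T) = 32 (k(l, T) = 8*4 = 32)
f = 0 (f = (0*3)*(-5 + 0) = 0*(-5) = 0)
k(2, -121)/(((f + 94)*93)) = 32/(((0 + 94)*93)) = 32/((94*93)) = 32/8742 = 32*(1/8742) = 16/4371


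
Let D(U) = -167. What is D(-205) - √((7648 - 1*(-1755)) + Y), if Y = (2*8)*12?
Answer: -167 - √9595 ≈ -264.95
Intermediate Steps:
Y = 192 (Y = 16*12 = 192)
D(-205) - √((7648 - 1*(-1755)) + Y) = -167 - √((7648 - 1*(-1755)) + 192) = -167 - √((7648 + 1755) + 192) = -167 - √(9403 + 192) = -167 - √9595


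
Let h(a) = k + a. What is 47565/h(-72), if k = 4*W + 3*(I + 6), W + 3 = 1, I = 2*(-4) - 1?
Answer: -47565/89 ≈ -534.44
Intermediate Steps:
I = -9 (I = -8 - 1 = -9)
W = -2 (W = -3 + 1 = -2)
k = -17 (k = 4*(-2) + 3*(-9 + 6) = -8 + 3*(-3) = -8 - 9 = -17)
h(a) = -17 + a
47565/h(-72) = 47565/(-17 - 72) = 47565/(-89) = 47565*(-1/89) = -47565/89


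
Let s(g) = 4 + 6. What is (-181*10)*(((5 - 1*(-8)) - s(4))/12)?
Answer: -905/2 ≈ -452.50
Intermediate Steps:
s(g) = 10
(-181*10)*(((5 - 1*(-8)) - s(4))/12) = (-181*10)*(((5 - 1*(-8)) - 1*10)/12) = -1810*((5 + 8) - 10)/12 = -1810*(13 - 10)/12 = -5430/12 = -1810*¼ = -905/2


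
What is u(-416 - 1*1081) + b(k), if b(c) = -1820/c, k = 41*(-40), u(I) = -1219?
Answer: -99867/82 ≈ -1217.9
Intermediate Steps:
k = -1640
u(-416 - 1*1081) + b(k) = -1219 - 1820/(-1640) = -1219 - 1820*(-1/1640) = -1219 + 91/82 = -99867/82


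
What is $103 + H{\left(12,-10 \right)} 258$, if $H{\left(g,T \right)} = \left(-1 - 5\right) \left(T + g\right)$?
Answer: $-2993$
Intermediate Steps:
$H{\left(g,T \right)} = - 6 T - 6 g$ ($H{\left(g,T \right)} = - 6 \left(T + g\right) = - 6 T - 6 g$)
$103 + H{\left(12,-10 \right)} 258 = 103 + \left(\left(-6\right) \left(-10\right) - 72\right) 258 = 103 + \left(60 - 72\right) 258 = 103 - 3096 = -2993$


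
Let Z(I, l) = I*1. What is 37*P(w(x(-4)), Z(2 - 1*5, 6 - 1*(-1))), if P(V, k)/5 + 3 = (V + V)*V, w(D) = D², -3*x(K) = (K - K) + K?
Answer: 49765/81 ≈ 614.38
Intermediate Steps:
Z(I, l) = I
x(K) = -K/3 (x(K) = -((K - K) + K)/3 = -(0 + K)/3 = -K/3)
P(V, k) = -15 + 10*V² (P(V, k) = -15 + 5*((V + V)*V) = -15 + 5*((2*V)*V) = -15 + 5*(2*V²) = -15 + 10*V²)
37*P(w(x(-4)), Z(2 - 1*5, 6 - 1*(-1))) = 37*(-15 + 10*((-⅓*(-4))²)²) = 37*(-15 + 10*((4/3)²)²) = 37*(-15 + 10*(16/9)²) = 37*(-15 + 10*(256/81)) = 37*(-15 + 2560/81) = 37*(1345/81) = 49765/81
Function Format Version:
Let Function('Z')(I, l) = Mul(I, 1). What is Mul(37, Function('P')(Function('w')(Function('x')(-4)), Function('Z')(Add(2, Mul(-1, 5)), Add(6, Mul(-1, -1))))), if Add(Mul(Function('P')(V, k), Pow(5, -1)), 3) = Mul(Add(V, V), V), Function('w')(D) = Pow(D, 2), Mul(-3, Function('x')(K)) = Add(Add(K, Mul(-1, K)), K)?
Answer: Rational(49765, 81) ≈ 614.38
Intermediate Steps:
Function('Z')(I, l) = I
Function('x')(K) = Mul(Rational(-1, 3), K) (Function('x')(K) = Mul(Rational(-1, 3), Add(Add(K, Mul(-1, K)), K)) = Mul(Rational(-1, 3), Add(0, K)) = Mul(Rational(-1, 3), K))
Function('P')(V, k) = Add(-15, Mul(10, Pow(V, 2))) (Function('P')(V, k) = Add(-15, Mul(5, Mul(Add(V, V), V))) = Add(-15, Mul(5, Mul(Mul(2, V), V))) = Add(-15, Mul(5, Mul(2, Pow(V, 2)))) = Add(-15, Mul(10, Pow(V, 2))))
Mul(37, Function('P')(Function('w')(Function('x')(-4)), Function('Z')(Add(2, Mul(-1, 5)), Add(6, Mul(-1, -1))))) = Mul(37, Add(-15, Mul(10, Pow(Pow(Mul(Rational(-1, 3), -4), 2), 2)))) = Mul(37, Add(-15, Mul(10, Pow(Pow(Rational(4, 3), 2), 2)))) = Mul(37, Add(-15, Mul(10, Pow(Rational(16, 9), 2)))) = Mul(37, Add(-15, Mul(10, Rational(256, 81)))) = Mul(37, Add(-15, Rational(2560, 81))) = Mul(37, Rational(1345, 81)) = Rational(49765, 81)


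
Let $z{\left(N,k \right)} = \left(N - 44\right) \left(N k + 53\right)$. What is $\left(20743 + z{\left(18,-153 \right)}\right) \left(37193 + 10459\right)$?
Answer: $4334854788$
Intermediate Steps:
$z{\left(N,k \right)} = \left(-44 + N\right) \left(53 + N k\right)$
$\left(20743 + z{\left(18,-153 \right)}\right) \left(37193 + 10459\right) = \left(20743 - \left(1378 - 121176 + 49572\right)\right) \left(37193 + 10459\right) = \left(20743 + \left(-2332 + 954 - 49572 + 121176\right)\right) 47652 = \left(20743 + 70226\right) 47652 = 90969 \cdot 47652 = 4334854788$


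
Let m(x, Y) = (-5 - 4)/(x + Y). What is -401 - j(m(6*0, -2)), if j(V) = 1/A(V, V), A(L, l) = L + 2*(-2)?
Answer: -403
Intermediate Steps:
A(L, l) = -4 + L (A(L, l) = L - 4 = -4 + L)
m(x, Y) = -9/(Y + x)
j(V) = 1/(-4 + V)
-401 - j(m(6*0, -2)) = -401 - 1/(-4 - 9/(-2 + 6*0)) = -401 - 1/(-4 - 9/(-2 + 0)) = -401 - 1/(-4 - 9/(-2)) = -401 - 1/(-4 - 9*(-½)) = -401 - 1/(-4 + 9/2) = -401 - 1/½ = -401 - 1*2 = -401 - 2 = -403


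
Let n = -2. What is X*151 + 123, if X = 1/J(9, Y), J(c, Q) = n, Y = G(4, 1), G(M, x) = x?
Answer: 95/2 ≈ 47.500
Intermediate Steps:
Y = 1
J(c, Q) = -2
X = -½ (X = 1/(-2) = -½ ≈ -0.50000)
X*151 + 123 = -½*151 + 123 = -151/2 + 123 = 95/2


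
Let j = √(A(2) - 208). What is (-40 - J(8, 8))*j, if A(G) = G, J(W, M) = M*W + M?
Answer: -112*I*√206 ≈ -1607.5*I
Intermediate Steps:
J(W, M) = M + M*W
j = I*√206 (j = √(2 - 208) = √(-206) = I*√206 ≈ 14.353*I)
(-40 - J(8, 8))*j = (-40 - 8*(1 + 8))*(I*√206) = (-40 - 8*9)*(I*√206) = (-40 - 1*72)*(I*√206) = (-40 - 72)*(I*√206) = -112*I*√206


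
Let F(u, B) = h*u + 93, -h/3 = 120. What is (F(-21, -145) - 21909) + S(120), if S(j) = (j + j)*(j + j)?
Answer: 43344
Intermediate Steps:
h = -360 (h = -3*120 = -360)
F(u, B) = 93 - 360*u (F(u, B) = -360*u + 93 = 93 - 360*u)
S(j) = 4*j**2 (S(j) = (2*j)*(2*j) = 4*j**2)
(F(-21, -145) - 21909) + S(120) = ((93 - 360*(-21)) - 21909) + 4*120**2 = ((93 + 7560) - 21909) + 4*14400 = (7653 - 21909) + 57600 = -14256 + 57600 = 43344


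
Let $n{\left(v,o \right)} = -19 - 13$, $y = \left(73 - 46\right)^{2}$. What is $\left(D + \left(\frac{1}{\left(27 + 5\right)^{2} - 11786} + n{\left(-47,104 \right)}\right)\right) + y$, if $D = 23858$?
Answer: $\frac{264260909}{10762} \approx 24555.0$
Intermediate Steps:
$y = 729$ ($y = 27^{2} = 729$)
$n{\left(v,o \right)} = -32$ ($n{\left(v,o \right)} = -19 - 13 = -32$)
$\left(D + \left(\frac{1}{\left(27 + 5\right)^{2} - 11786} + n{\left(-47,104 \right)}\right)\right) + y = \left(23858 - \left(32 - \frac{1}{\left(27 + 5\right)^{2} - 11786}\right)\right) + 729 = \left(23858 - \left(32 - \frac{1}{32^{2} - 11786}\right)\right) + 729 = \left(23858 - \left(32 - \frac{1}{1024 - 11786}\right)\right) + 729 = \left(23858 - \left(32 - \frac{1}{-10762}\right)\right) + 729 = \left(23858 - \frac{344385}{10762}\right) + 729 = \frac{256415411}{10762} + 729 = \frac{264260909}{10762}$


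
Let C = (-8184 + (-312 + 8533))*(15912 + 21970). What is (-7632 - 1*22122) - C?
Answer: -1431388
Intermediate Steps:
C = 1401634 (C = (-8184 + 8221)*37882 = 37*37882 = 1401634)
(-7632 - 1*22122) - C = (-7632 - 1*22122) - 1*1401634 = (-7632 - 22122) - 1401634 = -29754 - 1401634 = -1431388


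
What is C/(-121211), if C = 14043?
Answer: -14043/121211 ≈ -0.11586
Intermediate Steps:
C/(-121211) = 14043/(-121211) = 14043*(-1/121211) = -14043/121211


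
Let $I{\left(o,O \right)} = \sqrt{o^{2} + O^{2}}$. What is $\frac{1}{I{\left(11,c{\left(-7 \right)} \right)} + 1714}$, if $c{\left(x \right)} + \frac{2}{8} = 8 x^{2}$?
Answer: $\frac{27424}{44547311} - \frac{20 \sqrt{98297}}{44547311} \approx 0.00047486$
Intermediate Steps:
$c{\left(x \right)} = - \frac{1}{4} + 8 x^{2}$
$I{\left(o,O \right)} = \sqrt{O^{2} + o^{2}}$
$\frac{1}{I{\left(11,c{\left(-7 \right)} \right)} + 1714} = \frac{1}{\sqrt{\left(- \frac{1}{4} + 8 \left(-7\right)^{2}\right)^{2} + 11^{2}} + 1714} = \frac{1}{\sqrt{\left(- \frac{1}{4} + 8 \cdot 49\right)^{2} + 121} + 1714} = \frac{1}{\sqrt{\left(- \frac{1}{4} + 392\right)^{2} + 121} + 1714} = \frac{1}{\sqrt{\left(\frac{1567}{4}\right)^{2} + 121} + 1714} = \frac{1}{\sqrt{\frac{2455489}{16} + 121} + 1714} = \frac{1}{\sqrt{\frac{2457425}{16}} + 1714} = \frac{1}{\frac{5 \sqrt{98297}}{4} + 1714} = \frac{1}{1714 + \frac{5 \sqrt{98297}}{4}}$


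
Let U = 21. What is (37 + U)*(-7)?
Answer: -406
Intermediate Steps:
(37 + U)*(-7) = (37 + 21)*(-7) = 58*(-7) = -406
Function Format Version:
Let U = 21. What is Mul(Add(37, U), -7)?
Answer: -406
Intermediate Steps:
Mul(Add(37, U), -7) = Mul(Add(37, 21), -7) = Mul(58, -7) = -406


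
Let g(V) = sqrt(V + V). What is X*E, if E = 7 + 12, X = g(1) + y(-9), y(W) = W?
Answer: -171 + 19*sqrt(2) ≈ -144.13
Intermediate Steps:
g(V) = sqrt(2)*sqrt(V) (g(V) = sqrt(2*V) = sqrt(2)*sqrt(V))
X = -9 + sqrt(2) (X = sqrt(2)*sqrt(1) - 9 = sqrt(2)*1 - 9 = sqrt(2) - 9 = -9 + sqrt(2) ≈ -7.5858)
E = 19
X*E = (-9 + sqrt(2))*19 = -171 + 19*sqrt(2)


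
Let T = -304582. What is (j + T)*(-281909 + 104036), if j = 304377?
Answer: 36463965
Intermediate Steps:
(j + T)*(-281909 + 104036) = (304377 - 304582)*(-281909 + 104036) = -205*(-177873) = 36463965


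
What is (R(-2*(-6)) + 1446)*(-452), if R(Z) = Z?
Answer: -659016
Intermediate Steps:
(R(-2*(-6)) + 1446)*(-452) = (-2*(-6) + 1446)*(-452) = (12 + 1446)*(-452) = 1458*(-452) = -659016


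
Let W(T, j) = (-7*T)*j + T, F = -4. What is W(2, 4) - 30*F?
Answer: 66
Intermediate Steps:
W(T, j) = T - 7*T*j (W(T, j) = -7*T*j + T = T - 7*T*j)
W(2, 4) - 30*F = 2*(1 - 7*4) - 30*(-4) = 2*(1 - 28) + 120 = 2*(-27) + 120 = -54 + 120 = 66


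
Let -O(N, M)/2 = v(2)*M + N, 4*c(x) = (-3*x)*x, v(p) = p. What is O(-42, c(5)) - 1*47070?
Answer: -46911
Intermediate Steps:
c(x) = -3*x**2/4 (c(x) = ((-3*x)*x)/4 = (-3*x**2)/4 = -3*x**2/4)
O(N, M) = -4*M - 2*N (O(N, M) = -2*(2*M + N) = -2*(N + 2*M) = -4*M - 2*N)
O(-42, c(5)) - 1*47070 = (-(-3)*5**2 - 2*(-42)) - 1*47070 = (-(-3)*25 + 84) - 47070 = (-4*(-75/4) + 84) - 47070 = (75 + 84) - 47070 = 159 - 47070 = -46911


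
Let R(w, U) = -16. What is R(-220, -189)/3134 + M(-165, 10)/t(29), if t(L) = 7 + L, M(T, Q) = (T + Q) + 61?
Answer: -73793/28206 ≈ -2.6162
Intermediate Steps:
M(T, Q) = 61 + Q + T (M(T, Q) = (Q + T) + 61 = 61 + Q + T)
R(-220, -189)/3134 + M(-165, 10)/t(29) = -16/3134 + (61 + 10 - 165)/(7 + 29) = -16*1/3134 - 94/36 = -8/1567 - 94*1/36 = -8/1567 - 47/18 = -73793/28206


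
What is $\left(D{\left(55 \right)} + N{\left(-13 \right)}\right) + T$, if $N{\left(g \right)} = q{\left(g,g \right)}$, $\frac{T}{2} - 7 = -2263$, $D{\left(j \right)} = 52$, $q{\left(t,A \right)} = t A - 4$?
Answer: $-4295$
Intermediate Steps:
$q{\left(t,A \right)} = -4 + A t$ ($q{\left(t,A \right)} = A t - 4 = -4 + A t$)
$T = -4512$ ($T = 14 + 2 \left(-2263\right) = 14 - 4526 = -4512$)
$N{\left(g \right)} = -4 + g^{2}$ ($N{\left(g \right)} = -4 + g g = -4 + g^{2}$)
$\left(D{\left(55 \right)} + N{\left(-13 \right)}\right) + T = \left(52 - \left(4 - \left(-13\right)^{2}\right)\right) - 4512 = \left(52 + \left(-4 + 169\right)\right) - 4512 = \left(52 + 165\right) - 4512 = 217 - 4512 = -4295$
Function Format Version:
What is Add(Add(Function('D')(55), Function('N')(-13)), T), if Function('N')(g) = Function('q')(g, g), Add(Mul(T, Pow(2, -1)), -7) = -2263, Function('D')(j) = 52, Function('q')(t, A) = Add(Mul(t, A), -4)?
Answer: -4295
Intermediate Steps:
Function('q')(t, A) = Add(-4, Mul(A, t)) (Function('q')(t, A) = Add(Mul(A, t), -4) = Add(-4, Mul(A, t)))
T = -4512 (T = Add(14, Mul(2, -2263)) = Add(14, -4526) = -4512)
Function('N')(g) = Add(-4, Pow(g, 2)) (Function('N')(g) = Add(-4, Mul(g, g)) = Add(-4, Pow(g, 2)))
Add(Add(Function('D')(55), Function('N')(-13)), T) = Add(Add(52, Add(-4, Pow(-13, 2))), -4512) = Add(Add(52, Add(-4, 169)), -4512) = Add(Add(52, 165), -4512) = Add(217, -4512) = -4295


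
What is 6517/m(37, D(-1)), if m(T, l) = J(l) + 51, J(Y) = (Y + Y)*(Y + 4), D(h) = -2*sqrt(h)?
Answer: 280231/2105 + 104272*I/2105 ≈ 133.13 + 49.535*I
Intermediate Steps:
J(Y) = 2*Y*(4 + Y) (J(Y) = (2*Y)*(4 + Y) = 2*Y*(4 + Y))
m(T, l) = 51 + 2*l*(4 + l) (m(T, l) = 2*l*(4 + l) + 51 = 51 + 2*l*(4 + l))
6517/m(37, D(-1)) = 6517/(51 + 2*(-2*I)*(4 - 2*I)) = 6517/(51 - 4*I*(4 - 2*I))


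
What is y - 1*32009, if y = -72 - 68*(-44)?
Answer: -29089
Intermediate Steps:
y = 2920 (y = -72 + 2992 = 2920)
y - 1*32009 = 2920 - 1*32009 = 2920 - 32009 = -29089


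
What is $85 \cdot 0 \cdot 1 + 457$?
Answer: $457$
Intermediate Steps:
$85 \cdot 0 \cdot 1 + 457 = 85 \cdot 0 + 457 = 0 + 457 = 457$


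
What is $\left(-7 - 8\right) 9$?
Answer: $-135$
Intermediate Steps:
$\left(-7 - 8\right) 9 = \left(-15\right) 9 = -135$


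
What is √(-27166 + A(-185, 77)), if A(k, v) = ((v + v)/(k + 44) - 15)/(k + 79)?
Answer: I*√6068386383582/14946 ≈ 164.82*I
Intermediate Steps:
A(k, v) = (-15 + 2*v/(44 + k))/(79 + k) (A(k, v) = ((2*v)/(44 + k) - 15)/(79 + k) = (2*v/(44 + k) - 15)/(79 + k) = (-15 + 2*v/(44 + k))/(79 + k))
√(-27166 + A(-185, 77)) = √(-27166 + (-660 - 15*(-185) + 2*77)/(3476 + (-185)² + 123*(-185))) = √(-27166 + (-660 + 2775 + 154)/(3476 + 34225 - 22755)) = √(-27166 + 2269/14946) = √(-406020767/14946) = I*√6068386383582/14946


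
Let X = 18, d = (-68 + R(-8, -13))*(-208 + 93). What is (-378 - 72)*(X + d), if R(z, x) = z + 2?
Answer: -3837600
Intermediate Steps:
R(z, x) = 2 + z
d = 8510 (d = (-68 + (2 - 8))*(-208 + 93) = (-68 - 6)*(-115) = -74*(-115) = 8510)
(-378 - 72)*(X + d) = (-378 - 72)*(18 + 8510) = -450*8528 = -3837600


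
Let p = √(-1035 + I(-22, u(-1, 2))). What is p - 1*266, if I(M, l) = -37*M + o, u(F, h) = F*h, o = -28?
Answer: -266 + I*√249 ≈ -266.0 + 15.78*I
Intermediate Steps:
I(M, l) = -28 - 37*M (I(M, l) = -37*M - 28 = -28 - 37*M)
p = I*√249 (p = √(-1035 + (-28 - 37*(-22))) = √(-1035 + (-28 + 814)) = √(-1035 + 786) = √(-249) = I*√249 ≈ 15.78*I)
p - 1*266 = I*√249 - 1*266 = I*√249 - 266 = -266 + I*√249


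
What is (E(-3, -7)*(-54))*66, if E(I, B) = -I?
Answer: -10692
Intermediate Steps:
(E(-3, -7)*(-54))*66 = (-1*(-3)*(-54))*66 = (3*(-54))*66 = -162*66 = -10692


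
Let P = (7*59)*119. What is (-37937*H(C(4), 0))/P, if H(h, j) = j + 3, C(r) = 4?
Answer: -1929/833 ≈ -2.3157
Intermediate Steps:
H(h, j) = 3 + j
P = 49147 (P = 413*119 = 49147)
(-37937*H(C(4), 0))/P = -37937*(3 + 0)/49147 = -37937*3*(1/49147) = -113811*1/49147 = -1929/833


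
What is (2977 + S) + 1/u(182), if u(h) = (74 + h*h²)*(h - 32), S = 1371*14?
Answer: 20049153267301/904296300 ≈ 22171.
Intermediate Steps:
S = 19194
u(h) = (-32 + h)*(74 + h³) (u(h) = (74 + h³)*(-32 + h) = (-32 + h)*(74 + h³))
(2977 + S) + 1/u(182) = (2977 + 19194) + 1/(-2368 + 182⁴ - 32*182³ + 74*182) = 22171 + 1/(-2368 + 1097199376 - 32*6028568 + 13468) = 22171 + 1/(-2368 + 1097199376 - 192914176 + 13468) = 22171 + 1/904296300 = 20049153267301/904296300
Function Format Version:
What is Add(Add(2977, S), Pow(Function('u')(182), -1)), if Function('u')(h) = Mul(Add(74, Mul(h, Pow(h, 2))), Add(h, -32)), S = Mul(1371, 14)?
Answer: Rational(20049153267301, 904296300) ≈ 22171.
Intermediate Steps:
S = 19194
Function('u')(h) = Mul(Add(-32, h), Add(74, Pow(h, 3))) (Function('u')(h) = Mul(Add(74, Pow(h, 3)), Add(-32, h)) = Mul(Add(-32, h), Add(74, Pow(h, 3))))
Add(Add(2977, S), Pow(Function('u')(182), -1)) = Add(Add(2977, 19194), Pow(Add(-2368, Pow(182, 4), Mul(-32, Pow(182, 3)), Mul(74, 182)), -1)) = Add(22171, Pow(Add(-2368, 1097199376, Mul(-32, 6028568), 13468), -1)) = Add(22171, Pow(Add(-2368, 1097199376, -192914176, 13468), -1)) = Add(22171, Pow(904296300, -1)) = Add(22171, Rational(1, 904296300)) = Rational(20049153267301, 904296300)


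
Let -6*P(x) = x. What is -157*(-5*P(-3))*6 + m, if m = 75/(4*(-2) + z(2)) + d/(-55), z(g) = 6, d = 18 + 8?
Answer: 254873/110 ≈ 2317.0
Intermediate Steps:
P(x) = -x/6
d = 26
m = -4177/110 (m = 75/(4*(-2) + 6) + 26/(-55) = 75/(-8 + 6) + 26*(-1/55) = 75/(-2) - 26/55 = 75*(-1/2) - 26/55 = -75/2 - 26/55 = -4177/110 ≈ -37.973)
-157*(-5*P(-3))*6 + m = -157*(-(-5)*(-3)/6)*6 - 4177/110 = -157*(-5*1/2)*6 - 4177/110 = -(-785)*6/2 - 4177/110 = -157*(-15) - 4177/110 = 2355 - 4177/110 = 254873/110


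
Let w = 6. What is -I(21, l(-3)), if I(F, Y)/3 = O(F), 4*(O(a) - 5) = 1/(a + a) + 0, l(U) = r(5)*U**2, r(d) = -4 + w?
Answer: -841/56 ≈ -15.018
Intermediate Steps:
r(d) = 2 (r(d) = -4 + 6 = 2)
l(U) = 2*U**2
O(a) = 5 + 1/(8*a) (O(a) = 5 + (1/(a + a) + 0)/4 = 5 + (1/(2*a) + 0)/4 = 5 + (1/(2*a))/4 = 5 + 1/(8*a))
I(F, Y) = 15 + 3/(8*F) (I(F, Y) = 3*(5 + 1/(8*F)) = 15 + 3/(8*F))
-I(21, l(-3)) = -(15 + (3/8)/21) = -(15 + (3/8)*(1/21)) = -(15 + 1/56) = -1*841/56 = -841/56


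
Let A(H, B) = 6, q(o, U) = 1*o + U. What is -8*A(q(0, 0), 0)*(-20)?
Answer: 960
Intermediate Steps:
q(o, U) = U + o (q(o, U) = o + U = U + o)
-8*A(q(0, 0), 0)*(-20) = -8*6*(-20) = -48*(-20) = 960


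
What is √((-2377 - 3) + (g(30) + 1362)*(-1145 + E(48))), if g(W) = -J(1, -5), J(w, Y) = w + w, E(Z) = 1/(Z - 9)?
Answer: 2*I*√593017035/39 ≈ 1248.8*I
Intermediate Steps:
E(Z) = 1/(-9 + Z)
J(w, Y) = 2*w
g(W) = -2
√((-2377 - 3) + (g(30) + 1362)*(-1145 + E(48))) = √((-2377 - 3) + (-2 + 1362)*(-1145 + 1/(-9 + 48))) = √(-2380 + 1360*(-1145 + 1/39)) = √(-2380 + 1360*(-44654/39)) = √(-2380 - 60729440/39) = √(-60822260/39) = 2*I*√593017035/39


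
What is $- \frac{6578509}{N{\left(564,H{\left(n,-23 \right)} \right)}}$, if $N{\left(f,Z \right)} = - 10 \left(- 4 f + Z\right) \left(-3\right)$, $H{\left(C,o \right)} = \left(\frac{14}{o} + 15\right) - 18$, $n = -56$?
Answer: $\frac{151305707}{1559130} \approx 97.045$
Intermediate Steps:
$H{\left(C,o \right)} = -3 + \frac{14}{o}$ ($H{\left(C,o \right)} = \left(15 + \frac{14}{o}\right) - 18 = -3 + \frac{14}{o}$)
$N{\left(f,Z \right)} = - 120 f + 30 Z$ ($N{\left(f,Z \right)} = - 10 \left(Z - 4 f\right) \left(-3\right) = \left(- 10 Z + 40 f\right) \left(-3\right) = - 120 f + 30 Z$)
$- \frac{6578509}{N{\left(564,H{\left(n,-23 \right)} \right)}} = - \frac{6578509}{\left(-120\right) 564 + 30 \left(-3 + \frac{14}{-23}\right)} = - \frac{6578509}{-67680 + 30 \left(-3 + 14 \left(- \frac{1}{23}\right)\right)} = - \frac{6578509}{-67680 + 30 \left(-3 - \frac{14}{23}\right)} = - \frac{6578509}{-67680 + 30 \left(- \frac{83}{23}\right)} = - \frac{6578509}{-67680 - \frac{2490}{23}} = - \frac{6578509}{- \frac{1559130}{23}} = \left(-6578509\right) \left(- \frac{23}{1559130}\right) = \frac{151305707}{1559130}$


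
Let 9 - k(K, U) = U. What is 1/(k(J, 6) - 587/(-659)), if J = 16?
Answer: 659/2564 ≈ 0.25702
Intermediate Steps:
k(K, U) = 9 - U
1/(k(J, 6) - 587/(-659)) = 1/((9 - 1*6) - 587/(-659)) = 1/((9 - 6) - 587*(-1/659)) = 1/(3 + 587/659) = 1/(2564/659) = 659/2564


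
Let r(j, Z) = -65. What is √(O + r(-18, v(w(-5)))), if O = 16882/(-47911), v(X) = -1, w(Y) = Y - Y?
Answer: I*√150013988367/47911 ≈ 8.0841*I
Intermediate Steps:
w(Y) = 0
O = -16882/47911 (O = 16882*(-1/47911) = -16882/47911 ≈ -0.35236)
√(O + r(-18, v(w(-5)))) = √(-16882/47911 - 65) = √(-3131097/47911) = I*√150013988367/47911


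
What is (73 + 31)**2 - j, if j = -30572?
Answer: 41388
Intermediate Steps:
(73 + 31)**2 - j = (73 + 31)**2 - 1*(-30572) = 104**2 + 30572 = 10816 + 30572 = 41388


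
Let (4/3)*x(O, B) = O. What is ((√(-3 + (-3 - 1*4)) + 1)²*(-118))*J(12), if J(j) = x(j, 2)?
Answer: 9558 - 2124*I*√10 ≈ 9558.0 - 6716.7*I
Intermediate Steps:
x(O, B) = 3*O/4
J(j) = 3*j/4
((√(-3 + (-3 - 1*4)) + 1)²*(-118))*J(12) = ((√(-3 + (-3 - 1*4)) + 1)²*(-118))*((¾)*12) = ((√(-3 + (-3 - 4)) + 1)²*(-118))*9 = ((√(-3 - 7) + 1)²*(-118))*9 = ((√(-10) + 1)²*(-118))*9 = ((I*√10 + 1)²*(-118))*9 = ((1 + I*√10)²*(-118))*9 = -118*(1 + I*√10)²*9 = -1062*(1 + I*√10)²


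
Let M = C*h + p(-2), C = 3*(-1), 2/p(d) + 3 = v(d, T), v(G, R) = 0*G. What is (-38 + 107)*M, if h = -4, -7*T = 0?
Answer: 782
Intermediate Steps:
T = 0 (T = -⅐*0 = 0)
v(G, R) = 0
p(d) = -⅔ (p(d) = 2/(-3 + 0) = 2/(-3) = 2*(-⅓) = -⅔)
C = -3
M = 34/3 (M = -3*(-4) - ⅔ = 12 - ⅔ = 34/3 ≈ 11.333)
(-38 + 107)*M = (-38 + 107)*(34/3) = 69*(34/3) = 782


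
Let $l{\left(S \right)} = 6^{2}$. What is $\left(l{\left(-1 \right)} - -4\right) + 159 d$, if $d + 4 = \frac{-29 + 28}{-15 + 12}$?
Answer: $-543$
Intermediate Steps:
$l{\left(S \right)} = 36$
$d = - \frac{11}{3}$ ($d = -4 + \frac{-29 + 28}{-15 + 12} = -4 - \frac{1}{-3} = -4 - - \frac{1}{3} = -4 + \frac{1}{3} = - \frac{11}{3} \approx -3.6667$)
$\left(l{\left(-1 \right)} - -4\right) + 159 d = \left(36 - -4\right) + 159 \left(- \frac{11}{3}\right) = \left(36 + 4\right) - 583 = 40 - 583 = -543$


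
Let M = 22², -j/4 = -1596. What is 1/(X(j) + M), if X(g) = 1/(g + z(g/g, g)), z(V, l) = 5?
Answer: 6389/3092277 ≈ 0.0020661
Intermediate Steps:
j = 6384 (j = -4*(-1596) = 6384)
M = 484
X(g) = 1/(5 + g) (X(g) = 1/(g + 5) = 1/(5 + g))
1/(X(j) + M) = 1/(1/(5 + 6384) + 484) = 1/(1/6389 + 484) = 1/(3092277/6389) = 6389/3092277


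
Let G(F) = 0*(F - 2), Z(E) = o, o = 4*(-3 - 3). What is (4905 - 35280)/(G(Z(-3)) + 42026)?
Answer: -30375/42026 ≈ -0.72277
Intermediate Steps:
o = -24 (o = 4*(-6) = -24)
Z(E) = -24
G(F) = 0 (G(F) = 0*(-2 + F) = 0)
(4905 - 35280)/(G(Z(-3)) + 42026) = (4905 - 35280)/(0 + 42026) = -30375/42026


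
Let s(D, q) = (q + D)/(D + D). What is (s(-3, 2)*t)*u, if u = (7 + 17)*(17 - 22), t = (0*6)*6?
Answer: 0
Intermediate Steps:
t = 0 (t = 0*6 = 0)
s(D, q) = (D + q)/(2*D) (s(D, q) = (D + q)/((2*D)) = (D + q)*(1/(2*D)) = (D + q)/(2*D))
u = -120 (u = 24*(-5) = -120)
(s(-3, 2)*t)*u = (((½)*(-3 + 2)/(-3))*0)*(-120) = (((½)*(-⅓)*(-1))*0)*(-120) = ((⅙)*0)*(-120) = 0*(-120) = 0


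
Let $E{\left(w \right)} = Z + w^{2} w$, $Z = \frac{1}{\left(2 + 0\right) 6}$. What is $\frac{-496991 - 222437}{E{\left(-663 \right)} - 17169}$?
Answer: $\frac{8633136}{3497416991} \approx 0.0024684$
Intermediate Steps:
$Z = \frac{1}{12}$ ($Z = \frac{1}{2} \cdot \frac{1}{6} = \frac{1}{12} \approx 0.083333$)
$E{\left(w \right)} = \frac{1}{12} + w^{3}$ ($E{\left(w \right)} = \frac{1}{12} + w^{2} w = \frac{1}{12} + w^{3}$)
$\frac{-496991 - 222437}{E{\left(-663 \right)} - 17169} = \frac{-496991 - 222437}{\left(\frac{1}{12} + \left(-663\right)^{3}\right) - 17169} = - \frac{719428}{\left(\frac{1}{12} - 291434247\right) - 17169} = - \frac{719428}{- \frac{3497210963}{12} - 17169} = - \frac{719428}{- \frac{3497416991}{12}} = \left(-719428\right) \left(- \frac{12}{3497416991}\right) = \frac{8633136}{3497416991}$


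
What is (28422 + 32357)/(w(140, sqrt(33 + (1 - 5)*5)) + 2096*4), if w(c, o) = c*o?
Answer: 31848196/4377291 - 2127265*sqrt(13)/17509164 ≈ 6.8377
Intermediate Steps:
(28422 + 32357)/(w(140, sqrt(33 + (1 - 5)*5)) + 2096*4) = (28422 + 32357)/(140*sqrt(33 + (1 - 5)*5) + 2096*4) = 60779/(140*sqrt(33 - 4*5) + 8384) = 60779/(140*sqrt(33 - 20) + 8384) = 60779/(140*sqrt(13) + 8384) = 60779/(8384 + 140*sqrt(13))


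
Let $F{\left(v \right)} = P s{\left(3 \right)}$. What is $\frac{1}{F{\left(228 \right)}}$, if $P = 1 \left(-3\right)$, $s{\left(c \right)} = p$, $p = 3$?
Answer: $- \frac{1}{9} \approx -0.11111$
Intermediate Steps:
$s{\left(c \right)} = 3$
$P = -3$
$F{\left(v \right)} = -9$ ($F{\left(v \right)} = \left(-3\right) 3 = -9$)
$\frac{1}{F{\left(228 \right)}} = \frac{1}{-9} = - \frac{1}{9}$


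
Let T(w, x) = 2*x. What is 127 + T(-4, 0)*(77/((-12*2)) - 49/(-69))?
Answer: 127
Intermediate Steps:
127 + T(-4, 0)*(77/((-12*2)) - 49/(-69)) = 127 + (2*0)*(77/((-12*2)) - 49/(-69)) = 127 + 0*(77/(-24) - 49*(-1/69)) = 127 + 0*(77*(-1/24) + 49/69) = 127 + 0*(-77/24 + 49/69) = 127 + 0*(-1379/552) = 127 + 0 = 127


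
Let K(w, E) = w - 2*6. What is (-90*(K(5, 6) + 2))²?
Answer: 202500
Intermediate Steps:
K(w, E) = -12 + w (K(w, E) = w - 1*12 = w - 12 = -12 + w)
(-90*(K(5, 6) + 2))² = (-90*((-12 + 5) + 2))² = (-90*(-7 + 2))² = (-90*(-5))² = (-30*(-15))² = 450² = 202500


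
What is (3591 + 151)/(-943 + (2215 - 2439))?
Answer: -3742/1167 ≈ -3.2065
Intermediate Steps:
(3591 + 151)/(-943 + (2215 - 2439)) = 3742/(-943 - 224) = 3742/(-1167) = 3742*(-1/1167) = -3742/1167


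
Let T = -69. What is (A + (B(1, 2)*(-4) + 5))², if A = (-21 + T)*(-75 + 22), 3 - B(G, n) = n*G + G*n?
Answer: 22838841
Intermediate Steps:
B(G, n) = 3 - 2*G*n (B(G, n) = 3 - (n*G + G*n) = 3 - (G*n + G*n) = 3 - 2*G*n)
A = 4770 (A = (-21 - 69)*(-75 + 22) = -90*(-53) = 4770)
(A + (B(1, 2)*(-4) + 5))² = (4770 + ((3 - 2*1*2)*(-4) + 5))² = (4770 + ((3 - 4)*(-4) + 5))² = (4770 + (-1*(-4) + 5))² = (4770 + (4 + 5))² = (4770 + 9)² = 4779² = 22838841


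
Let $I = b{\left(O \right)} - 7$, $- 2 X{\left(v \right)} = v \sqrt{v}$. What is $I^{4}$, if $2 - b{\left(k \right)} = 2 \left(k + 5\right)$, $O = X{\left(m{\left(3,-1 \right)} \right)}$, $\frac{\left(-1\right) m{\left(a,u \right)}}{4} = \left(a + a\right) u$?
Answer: $209816001 - 40461120 \sqrt{6} \approx 1.1071 \cdot 10^{8}$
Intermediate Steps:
$m{\left(a,u \right)} = - 8 a u$ ($m{\left(a,u \right)} = - 4 \left(a + a\right) u = - 4 \cdot 2 a u = - 8 a u$)
$X{\left(v \right)} = - \frac{v^{\frac{3}{2}}}{2}$ ($X{\left(v \right)} = - \frac{v \sqrt{v}}{2} = - \frac{v^{\frac{3}{2}}}{2}$)
$O = - 24 \sqrt{6}$ ($O = - \frac{\left(\left(-8\right) 3 \left(-1\right)\right)^{\frac{3}{2}}}{2} = - \frac{24^{\frac{3}{2}}}{2} = - \frac{48 \sqrt{6}}{2} = - 24 \sqrt{6} \approx -58.788$)
$b{\left(k \right)} = -8 - 2 k$ ($b{\left(k \right)} = 2 - 2 \left(k + 5\right) = 2 - 2 \left(5 + k\right) = 2 - \left(10 + 2 k\right) = -8 - 2 k$)
$I = -15 + 48 \sqrt{6}$ ($I = \left(-8 - 2 \left(- 24 \sqrt{6}\right)\right) - 7 = \left(-8 + 48 \sqrt{6}\right) - 7 = -15 + 48 \sqrt{6} \approx 102.58$)
$I^{4} = \left(-15 + 48 \sqrt{6}\right)^{4}$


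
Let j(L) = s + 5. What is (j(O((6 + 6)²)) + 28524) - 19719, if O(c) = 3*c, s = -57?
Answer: 8753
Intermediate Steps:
j(L) = -52 (j(L) = -57 + 5 = -52)
(j(O((6 + 6)²)) + 28524) - 19719 = (-52 + 28524) - 19719 = 28472 - 19719 = 8753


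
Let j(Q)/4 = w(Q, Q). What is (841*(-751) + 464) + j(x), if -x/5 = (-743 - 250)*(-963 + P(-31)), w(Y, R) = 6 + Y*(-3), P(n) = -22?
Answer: 58055197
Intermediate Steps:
w(Y, R) = 6 - 3*Y
x = -4890525 (x = -5*(-743 - 250)*(-963 - 22) = -(-4965)*(-985) = -5*978105 = -4890525)
j(Q) = 24 - 12*Q (j(Q) = 4*(6 - 3*Q) = 24 - 12*Q)
(841*(-751) + 464) + j(x) = (841*(-751) + 464) + (24 - 12*(-4890525)) = (-631591 + 464) + (24 + 58686300) = -631127 + 58686324 = 58055197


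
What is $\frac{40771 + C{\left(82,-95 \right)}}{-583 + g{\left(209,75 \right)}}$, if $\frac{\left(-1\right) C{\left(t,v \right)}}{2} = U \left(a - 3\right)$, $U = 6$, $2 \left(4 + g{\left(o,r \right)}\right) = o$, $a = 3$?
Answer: $- \frac{81542}{965} \approx -84.5$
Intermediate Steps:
$g{\left(o,r \right)} = -4 + \frac{o}{2}$
$C{\left(t,v \right)} = 0$ ($C{\left(t,v \right)} = - 2 \cdot 6 \left(3 - 3\right) = - 2 \cdot 6 \cdot 0 = \left(-2\right) 0 = 0$)
$\frac{40771 + C{\left(82,-95 \right)}}{-583 + g{\left(209,75 \right)}} = \frac{40771 + 0}{-583 + \left(-4 + \frac{1}{2} \cdot 209\right)} = \frac{40771}{-583 + \left(-4 + \frac{209}{2}\right)} = \frac{40771}{-583 + \frac{201}{2}} = \frac{40771}{- \frac{965}{2}} = 40771 \left(- \frac{2}{965}\right) = - \frac{81542}{965}$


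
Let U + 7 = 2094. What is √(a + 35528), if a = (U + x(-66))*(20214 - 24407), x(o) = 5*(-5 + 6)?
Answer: 6*I*√242673 ≈ 2955.7*I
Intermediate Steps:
U = 2087 (U = -7 + 2094 = 2087)
x(o) = 5 (x(o) = 5*1 = 5)
a = -8771756 (a = (2087 + 5)*(20214 - 24407) = 2092*(-4193) = -8771756)
√(a + 35528) = √(-8771756 + 35528) = √(-8736228) = 6*I*√242673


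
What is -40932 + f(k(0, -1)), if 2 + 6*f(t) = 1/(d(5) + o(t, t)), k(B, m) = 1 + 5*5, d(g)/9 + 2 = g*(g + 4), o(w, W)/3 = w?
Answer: -114201209/2790 ≈ -40932.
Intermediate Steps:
o(w, W) = 3*w
d(g) = -18 + 9*g*(4 + g) (d(g) = -18 + 9*(g*(g + 4)) = -18 + 9*(g*(4 + g)) = -18 + 9*g*(4 + g))
k(B, m) = 26 (k(B, m) = 1 + 25 = 26)
f(t) = -⅓ + 1/(6*(387 + 3*t)) (f(t) = -⅓ + 1/(6*((-18 + 9*5² + 36*5) + 3*t)) = -⅓ + 1/(6*((-18 + 9*25 + 180) + 3*t)) = -⅓ + 1/(6*((-18 + 225 + 180) + 3*t)) = -⅓ + 1/(6*(387 + 3*t)))
-40932 + f(k(0, -1)) = -40932 + (-773 - 6*26)/(18*(129 + 26)) = -40932 + (1/18)*(-773 - 156)/155 = -40932 + (1/18)*(1/155)*(-929) = -40932 - 929/2790 = -114201209/2790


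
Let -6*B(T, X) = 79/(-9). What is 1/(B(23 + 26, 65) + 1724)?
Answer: 54/93175 ≈ 0.00057955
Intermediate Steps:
B(T, X) = 79/54 (B(T, X) = -79/(6*(-9)) = -79*(-1)/(6*9) = -⅙*(-79/9) = 79/54)
1/(B(23 + 26, 65) + 1724) = 1/(79/54 + 1724) = 1/(93175/54) = 54/93175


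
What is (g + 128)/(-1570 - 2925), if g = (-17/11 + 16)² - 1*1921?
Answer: 191672/543895 ≈ 0.35241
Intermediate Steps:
g = -207160/121 (g = (-17*1/11 + 16)² - 1921 = (-17/11 + 16)² - 1921 = (159/11)² - 1921 = 25281/121 - 1921 = -207160/121 ≈ -1712.1)
(g + 128)/(-1570 - 2925) = (-207160/121 + 128)/(-1570 - 2925) = -191672/121/(-4495) = -191672/121*(-1/4495) = 191672/543895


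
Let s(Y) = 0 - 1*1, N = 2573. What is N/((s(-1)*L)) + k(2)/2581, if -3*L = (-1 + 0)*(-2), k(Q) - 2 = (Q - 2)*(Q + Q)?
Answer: 19922743/5162 ≈ 3859.5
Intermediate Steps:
k(Q) = 2 + 2*Q*(-2 + Q) (k(Q) = 2 + (Q - 2)*(Q + Q) = 2 + (-2 + Q)*(2*Q) = 2 + 2*Q*(-2 + Q))
L = -⅔ (L = -(-1 + 0)*(-2)/3 = -(-1)*(-2)/3 = -⅓*2 = -⅔ ≈ -0.66667)
s(Y) = -1 (s(Y) = 0 - 1 = -1)
N/((s(-1)*L)) + k(2)/2581 = 2573/((-1*(-⅔))) + (2 - 4*2 + 2*2²)/2581 = 2573/(⅔) + (2 - 8 + 2*4)*(1/2581) = 2573*(3/2) + (2 - 8 + 8)*(1/2581) = 7719/2 + 2*(1/2581) = 7719/2 + 2/2581 = 19922743/5162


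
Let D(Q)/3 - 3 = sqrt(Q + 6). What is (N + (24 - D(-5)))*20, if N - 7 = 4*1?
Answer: 460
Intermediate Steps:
D(Q) = 9 + 3*sqrt(6 + Q) (D(Q) = 9 + 3*sqrt(Q + 6) = 9 + 3*sqrt(6 + Q))
N = 11 (N = 7 + 4*1 = 7 + 4 = 11)
(N + (24 - D(-5)))*20 = (11 + (24 - (9 + 3*sqrt(6 - 5))))*20 = (11 + (24 - (9 + 3*sqrt(1))))*20 = (11 + (24 - (9 + 3*1)))*20 = (11 + (24 - (9 + 3)))*20 = (11 + (24 - 1*12))*20 = (11 + (24 - 12))*20 = (11 + 12)*20 = 23*20 = 460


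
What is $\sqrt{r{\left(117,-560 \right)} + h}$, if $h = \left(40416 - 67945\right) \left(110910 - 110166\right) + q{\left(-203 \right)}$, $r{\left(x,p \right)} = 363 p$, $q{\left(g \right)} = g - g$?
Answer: $2 i \sqrt{5171214} \approx 4548.1 i$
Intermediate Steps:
$q{\left(g \right)} = 0$
$h = -20481576$ ($h = \left(40416 - 67945\right) \left(110910 - 110166\right) + 0 = \left(-27529\right) 744 + 0 = -20481576 + 0 = -20481576$)
$\sqrt{r{\left(117,-560 \right)} + h} = \sqrt{363 \left(-560\right) - 20481576} = \sqrt{-203280 - 20481576} = \sqrt{-20684856} = 2 i \sqrt{5171214}$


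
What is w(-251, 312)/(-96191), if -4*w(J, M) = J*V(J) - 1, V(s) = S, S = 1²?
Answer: -63/96191 ≈ -0.00065495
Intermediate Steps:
S = 1
V(s) = 1
w(J, M) = ¼ - J/4 (w(J, M) = -(J*1 - 1)/4 = -(J - 1)/4 = -(-1 + J)/4 = ¼ - J/4)
w(-251, 312)/(-96191) = (¼ - ¼*(-251))/(-96191) = (¼ + 251/4)*(-1/96191) = 63*(-1/96191) = -63/96191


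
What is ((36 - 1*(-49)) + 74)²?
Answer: 25281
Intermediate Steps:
((36 - 1*(-49)) + 74)² = ((36 + 49) + 74)² = (85 + 74)² = 159² = 25281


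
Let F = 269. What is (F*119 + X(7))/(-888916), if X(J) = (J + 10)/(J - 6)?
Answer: -8007/222229 ≈ -0.036030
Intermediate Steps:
X(J) = (10 + J)/(-6 + J)
(F*119 + X(7))/(-888916) = (269*119 + (10 + 7)/(-6 + 7))/(-888916) = (32011 + 17/1)*(-1/888916) = (32011 + 1*17)*(-1/888916) = (32011 + 17)*(-1/888916) = 32028*(-1/888916) = -8007/222229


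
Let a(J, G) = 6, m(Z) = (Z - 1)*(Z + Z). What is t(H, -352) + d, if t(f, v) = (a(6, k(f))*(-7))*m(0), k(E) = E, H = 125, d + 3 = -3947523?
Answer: -3947526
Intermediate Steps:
d = -3947526 (d = -3 - 3947523 = -3947526)
m(Z) = 2*Z*(-1 + Z) (m(Z) = (-1 + Z)*(2*Z) = 2*Z*(-1 + Z))
t(f, v) = 0 (t(f, v) = (6*(-7))*(2*0*(-1 + 0)) = -84*0*(-1) = -42*0 = 0)
t(H, -352) + d = 0 - 3947526 = -3947526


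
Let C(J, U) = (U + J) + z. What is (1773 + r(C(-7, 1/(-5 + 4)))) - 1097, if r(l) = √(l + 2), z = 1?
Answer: 676 + I*√5 ≈ 676.0 + 2.2361*I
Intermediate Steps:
C(J, U) = 1 + J + U (C(J, U) = (U + J) + 1 = (J + U) + 1 = 1 + J + U)
r(l) = √(2 + l)
(1773 + r(C(-7, 1/(-5 + 4)))) - 1097 = (1773 + √(2 + (1 - 7 + 1/(-5 + 4)))) - 1097 = (1773 + √(2 + (1 - 7 + 1/(-1)))) - 1097 = (1773 + √(2 + (1 - 7 - 1))) - 1097 = (1773 + √(2 - 7)) - 1097 = (1773 + √(-5)) - 1097 = (1773 + I*√5) - 1097 = 676 + I*√5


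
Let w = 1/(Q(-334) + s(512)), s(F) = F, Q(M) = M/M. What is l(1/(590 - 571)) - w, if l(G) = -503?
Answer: -258040/513 ≈ -503.00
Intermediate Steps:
Q(M) = 1
w = 1/513 (w = 1/(1 + 512) = 1/513 ≈ 0.0019493)
l(1/(590 - 571)) - w = -503 - 1*1/513 = -503 - 1/513 = -258040/513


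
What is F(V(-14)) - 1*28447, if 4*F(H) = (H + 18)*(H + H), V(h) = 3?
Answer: -56831/2 ≈ -28416.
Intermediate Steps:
F(H) = H*(18 + H)/2 (F(H) = ((H + 18)*(H + H))/4 = ((18 + H)*(2*H))/4 = (2*H*(18 + H))/4 = H*(18 + H)/2)
F(V(-14)) - 1*28447 = (1/2)*3*(18 + 3) - 1*28447 = (1/2)*3*21 - 28447 = 63/2 - 28447 = -56831/2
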